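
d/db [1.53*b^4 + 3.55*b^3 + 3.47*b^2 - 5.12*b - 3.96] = 6.12*b^3 + 10.65*b^2 + 6.94*b - 5.12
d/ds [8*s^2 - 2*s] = 16*s - 2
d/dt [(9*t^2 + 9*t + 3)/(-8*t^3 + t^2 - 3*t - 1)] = 12*t*(6*t^3 + 12*t^2 + 3*t - 2)/(64*t^6 - 16*t^5 + 49*t^4 + 10*t^3 + 7*t^2 + 6*t + 1)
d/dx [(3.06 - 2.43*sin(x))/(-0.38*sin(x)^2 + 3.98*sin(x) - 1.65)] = (-0.9234*sin(x)^2 + 2.3256*sin(x) - 8.1693)*cos(x)/(0.1444*sin(x)^4 - 3.0248*sin(x)^3 + 17.0944*sin(x)^2 - 13.134*sin(x) + 2.7225)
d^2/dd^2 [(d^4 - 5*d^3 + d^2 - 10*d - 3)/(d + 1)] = 2*(3*d^4 + 3*d^3 - 9*d^2 - 15*d + 8)/(d^3 + 3*d^2 + 3*d + 1)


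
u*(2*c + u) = 2*c*u + u^2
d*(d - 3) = d^2 - 3*d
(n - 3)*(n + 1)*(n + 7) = n^3 + 5*n^2 - 17*n - 21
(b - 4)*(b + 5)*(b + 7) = b^3 + 8*b^2 - 13*b - 140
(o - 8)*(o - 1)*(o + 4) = o^3 - 5*o^2 - 28*o + 32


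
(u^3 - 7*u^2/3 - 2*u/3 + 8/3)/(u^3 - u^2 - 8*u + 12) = (u^2 - u/3 - 4/3)/(u^2 + u - 6)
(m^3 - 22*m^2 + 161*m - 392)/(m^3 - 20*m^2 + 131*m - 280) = (m - 7)/(m - 5)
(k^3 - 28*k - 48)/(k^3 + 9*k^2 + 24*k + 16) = (k^2 - 4*k - 12)/(k^2 + 5*k + 4)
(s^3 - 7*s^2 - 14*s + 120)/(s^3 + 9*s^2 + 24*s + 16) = (s^2 - 11*s + 30)/(s^2 + 5*s + 4)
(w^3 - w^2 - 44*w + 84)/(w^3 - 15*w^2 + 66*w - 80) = (w^2 + w - 42)/(w^2 - 13*w + 40)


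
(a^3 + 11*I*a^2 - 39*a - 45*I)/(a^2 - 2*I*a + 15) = (a^2 + 8*I*a - 15)/(a - 5*I)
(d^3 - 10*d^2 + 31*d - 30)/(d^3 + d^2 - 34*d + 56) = (d^2 - 8*d + 15)/(d^2 + 3*d - 28)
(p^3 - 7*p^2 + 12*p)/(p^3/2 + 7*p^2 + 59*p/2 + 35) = 2*p*(p^2 - 7*p + 12)/(p^3 + 14*p^2 + 59*p + 70)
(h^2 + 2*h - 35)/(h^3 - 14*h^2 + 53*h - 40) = (h + 7)/(h^2 - 9*h + 8)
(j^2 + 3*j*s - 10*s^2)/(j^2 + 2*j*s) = (j^2 + 3*j*s - 10*s^2)/(j*(j + 2*s))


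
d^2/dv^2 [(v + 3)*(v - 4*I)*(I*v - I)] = 6*I*v + 8 + 4*I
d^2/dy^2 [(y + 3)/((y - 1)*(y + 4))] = 2*(y^3 + 9*y^2 + 39*y + 51)/(y^6 + 9*y^5 + 15*y^4 - 45*y^3 - 60*y^2 + 144*y - 64)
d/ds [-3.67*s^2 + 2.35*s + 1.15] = 2.35 - 7.34*s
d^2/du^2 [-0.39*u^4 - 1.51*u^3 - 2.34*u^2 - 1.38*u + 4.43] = -4.68*u^2 - 9.06*u - 4.68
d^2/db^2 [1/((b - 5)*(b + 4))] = 2*((b - 5)^2 + (b - 5)*(b + 4) + (b + 4)^2)/((b - 5)^3*(b + 4)^3)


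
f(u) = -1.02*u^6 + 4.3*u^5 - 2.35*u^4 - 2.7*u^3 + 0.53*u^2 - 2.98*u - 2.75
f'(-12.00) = 1983736.94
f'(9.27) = -268349.60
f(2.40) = 25.33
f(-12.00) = -4159635.95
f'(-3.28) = 5049.96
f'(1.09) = -2.69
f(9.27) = -372396.76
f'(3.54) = -543.62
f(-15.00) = -14993445.05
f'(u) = -6.12*u^5 + 21.5*u^4 - 9.4*u^3 - 8.1*u^2 + 1.06*u - 2.98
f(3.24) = -2.31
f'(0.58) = -4.89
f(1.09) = -7.28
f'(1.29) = 2.41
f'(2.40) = 48.97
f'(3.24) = -220.13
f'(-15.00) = 5765696.12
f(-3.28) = -3066.55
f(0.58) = -4.85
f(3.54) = -112.34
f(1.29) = -7.36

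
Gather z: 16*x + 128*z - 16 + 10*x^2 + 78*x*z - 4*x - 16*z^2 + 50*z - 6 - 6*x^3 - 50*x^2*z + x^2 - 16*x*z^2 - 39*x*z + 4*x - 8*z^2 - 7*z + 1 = -6*x^3 + 11*x^2 + 16*x + z^2*(-16*x - 24) + z*(-50*x^2 + 39*x + 171) - 21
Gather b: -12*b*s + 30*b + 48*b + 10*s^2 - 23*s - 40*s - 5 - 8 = b*(78 - 12*s) + 10*s^2 - 63*s - 13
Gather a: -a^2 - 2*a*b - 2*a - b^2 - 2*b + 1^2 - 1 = -a^2 + a*(-2*b - 2) - b^2 - 2*b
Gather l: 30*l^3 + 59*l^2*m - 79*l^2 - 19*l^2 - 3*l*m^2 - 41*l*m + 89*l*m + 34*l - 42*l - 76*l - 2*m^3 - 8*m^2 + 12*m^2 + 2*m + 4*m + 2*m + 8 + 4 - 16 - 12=30*l^3 + l^2*(59*m - 98) + l*(-3*m^2 + 48*m - 84) - 2*m^3 + 4*m^2 + 8*m - 16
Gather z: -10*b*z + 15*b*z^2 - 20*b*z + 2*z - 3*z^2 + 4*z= z^2*(15*b - 3) + z*(6 - 30*b)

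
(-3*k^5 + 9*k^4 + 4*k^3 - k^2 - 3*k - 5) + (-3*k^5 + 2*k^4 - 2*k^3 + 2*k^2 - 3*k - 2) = -6*k^5 + 11*k^4 + 2*k^3 + k^2 - 6*k - 7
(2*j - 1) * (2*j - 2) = 4*j^2 - 6*j + 2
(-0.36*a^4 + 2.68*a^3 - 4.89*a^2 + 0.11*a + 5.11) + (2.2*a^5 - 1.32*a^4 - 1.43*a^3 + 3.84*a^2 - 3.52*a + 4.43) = 2.2*a^5 - 1.68*a^4 + 1.25*a^3 - 1.05*a^2 - 3.41*a + 9.54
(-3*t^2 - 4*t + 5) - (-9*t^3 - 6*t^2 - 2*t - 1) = 9*t^3 + 3*t^2 - 2*t + 6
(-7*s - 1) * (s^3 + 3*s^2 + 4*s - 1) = -7*s^4 - 22*s^3 - 31*s^2 + 3*s + 1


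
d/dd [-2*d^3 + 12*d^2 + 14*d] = -6*d^2 + 24*d + 14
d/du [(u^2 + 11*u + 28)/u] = 1 - 28/u^2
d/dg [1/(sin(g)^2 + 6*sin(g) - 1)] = -2*(sin(g) + 3)*cos(g)/(6*sin(g) - cos(g)^2)^2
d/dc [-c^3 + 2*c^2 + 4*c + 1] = -3*c^2 + 4*c + 4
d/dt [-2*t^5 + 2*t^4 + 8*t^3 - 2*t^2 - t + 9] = -10*t^4 + 8*t^3 + 24*t^2 - 4*t - 1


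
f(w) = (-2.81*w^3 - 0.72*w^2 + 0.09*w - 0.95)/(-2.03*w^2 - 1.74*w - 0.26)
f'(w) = (4.06*w + 1.74)*(-2.81*w^3 - 0.72*w^2 + 0.09*w - 0.95)/(-2.03*w^2 - 1.74*w - 0.26)^2 + (-8.43*w^2 - 1.44*w + 0.09)/(-2.03*w^2 - 1.74*w - 0.26)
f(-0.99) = -1.86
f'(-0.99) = 4.74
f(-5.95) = -9.15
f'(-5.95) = 1.37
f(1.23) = 1.31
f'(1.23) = 1.03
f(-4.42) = -7.05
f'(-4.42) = 1.36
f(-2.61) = -4.60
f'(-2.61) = 1.35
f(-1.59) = -3.19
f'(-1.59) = 1.48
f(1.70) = 1.84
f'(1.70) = 1.19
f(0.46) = 0.90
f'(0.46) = -0.59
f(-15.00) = -21.63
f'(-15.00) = 1.38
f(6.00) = 7.56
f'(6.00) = 1.37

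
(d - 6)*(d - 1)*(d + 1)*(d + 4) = d^4 - 2*d^3 - 25*d^2 + 2*d + 24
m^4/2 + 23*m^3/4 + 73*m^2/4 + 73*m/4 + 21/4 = (m/2 + 1/2)*(m + 1/2)*(m + 3)*(m + 7)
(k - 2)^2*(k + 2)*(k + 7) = k^4 + 5*k^3 - 18*k^2 - 20*k + 56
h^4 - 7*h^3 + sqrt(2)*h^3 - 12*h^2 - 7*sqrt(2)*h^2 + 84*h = h*(h - 7)*(h - 2*sqrt(2))*(h + 3*sqrt(2))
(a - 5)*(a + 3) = a^2 - 2*a - 15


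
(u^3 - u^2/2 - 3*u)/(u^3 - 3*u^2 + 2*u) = (u + 3/2)/(u - 1)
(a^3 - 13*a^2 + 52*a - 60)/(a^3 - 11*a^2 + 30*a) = (a - 2)/a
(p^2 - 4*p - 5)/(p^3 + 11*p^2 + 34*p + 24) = (p - 5)/(p^2 + 10*p + 24)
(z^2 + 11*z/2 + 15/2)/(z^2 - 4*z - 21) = (z + 5/2)/(z - 7)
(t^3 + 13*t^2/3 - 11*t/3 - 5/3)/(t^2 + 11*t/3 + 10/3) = (3*t^3 + 13*t^2 - 11*t - 5)/(3*t^2 + 11*t + 10)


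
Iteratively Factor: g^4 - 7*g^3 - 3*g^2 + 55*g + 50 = (g + 2)*(g^3 - 9*g^2 + 15*g + 25) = (g + 1)*(g + 2)*(g^2 - 10*g + 25) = (g - 5)*(g + 1)*(g + 2)*(g - 5)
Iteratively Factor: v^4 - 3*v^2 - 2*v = (v + 1)*(v^3 - v^2 - 2*v) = v*(v + 1)*(v^2 - v - 2) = v*(v - 2)*(v + 1)*(v + 1)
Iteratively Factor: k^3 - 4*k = (k)*(k^2 - 4) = k*(k - 2)*(k + 2)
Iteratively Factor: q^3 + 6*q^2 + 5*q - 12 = (q + 3)*(q^2 + 3*q - 4) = (q - 1)*(q + 3)*(q + 4)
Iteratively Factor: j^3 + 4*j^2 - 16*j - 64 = (j + 4)*(j^2 - 16) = (j + 4)^2*(j - 4)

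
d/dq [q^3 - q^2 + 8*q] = 3*q^2 - 2*q + 8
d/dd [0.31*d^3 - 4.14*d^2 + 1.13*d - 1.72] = 0.93*d^2 - 8.28*d + 1.13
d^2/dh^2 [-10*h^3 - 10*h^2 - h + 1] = -60*h - 20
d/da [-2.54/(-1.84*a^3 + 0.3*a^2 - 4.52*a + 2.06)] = (-14.0208*a^2 + 1.524*a - 11.4808)/(1.84*a^3 - 0.3*a^2 + 4.52*a - 2.06)^2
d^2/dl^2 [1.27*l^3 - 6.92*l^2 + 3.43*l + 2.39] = 7.62*l - 13.84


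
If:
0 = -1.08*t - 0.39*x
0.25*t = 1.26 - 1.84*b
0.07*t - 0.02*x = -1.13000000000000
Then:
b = 1.91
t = -9.01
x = 24.96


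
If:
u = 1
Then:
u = 1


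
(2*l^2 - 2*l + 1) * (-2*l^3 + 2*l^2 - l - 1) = -4*l^5 + 8*l^4 - 8*l^3 + 2*l^2 + l - 1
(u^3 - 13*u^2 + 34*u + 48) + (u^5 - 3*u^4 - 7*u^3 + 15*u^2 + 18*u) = u^5 - 3*u^4 - 6*u^3 + 2*u^2 + 52*u + 48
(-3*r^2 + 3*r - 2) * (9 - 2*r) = 6*r^3 - 33*r^2 + 31*r - 18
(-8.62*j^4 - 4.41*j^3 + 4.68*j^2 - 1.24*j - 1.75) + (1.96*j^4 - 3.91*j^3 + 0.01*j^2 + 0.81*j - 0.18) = -6.66*j^4 - 8.32*j^3 + 4.69*j^2 - 0.43*j - 1.93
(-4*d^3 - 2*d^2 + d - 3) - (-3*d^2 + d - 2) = -4*d^3 + d^2 - 1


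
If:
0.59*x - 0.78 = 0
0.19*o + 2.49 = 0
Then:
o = -13.11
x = 1.32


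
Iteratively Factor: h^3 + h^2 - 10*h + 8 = (h - 2)*(h^2 + 3*h - 4) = (h - 2)*(h - 1)*(h + 4)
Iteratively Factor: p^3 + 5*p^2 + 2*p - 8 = (p + 2)*(p^2 + 3*p - 4) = (p + 2)*(p + 4)*(p - 1)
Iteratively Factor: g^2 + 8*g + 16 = (g + 4)*(g + 4)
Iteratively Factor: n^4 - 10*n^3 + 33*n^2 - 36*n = (n - 3)*(n^3 - 7*n^2 + 12*n) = n*(n - 3)*(n^2 - 7*n + 12) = n*(n - 4)*(n - 3)*(n - 3)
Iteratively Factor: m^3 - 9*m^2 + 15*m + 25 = (m - 5)*(m^2 - 4*m - 5) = (m - 5)*(m + 1)*(m - 5)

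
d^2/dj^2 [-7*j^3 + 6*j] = -42*j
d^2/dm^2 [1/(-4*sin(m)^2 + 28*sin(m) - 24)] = (4*sin(m)^3 - 17*sin(m)^2 + 2*sin(m) + 86)/(4*(sin(m) - 6)^3*(sin(m) - 1)^2)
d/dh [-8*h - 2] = -8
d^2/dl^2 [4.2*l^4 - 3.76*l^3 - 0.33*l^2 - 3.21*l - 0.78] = 50.4*l^2 - 22.56*l - 0.66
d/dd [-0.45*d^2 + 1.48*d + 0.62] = 1.48 - 0.9*d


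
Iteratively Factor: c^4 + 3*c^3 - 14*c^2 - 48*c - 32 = (c + 4)*(c^3 - c^2 - 10*c - 8) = (c + 1)*(c + 4)*(c^2 - 2*c - 8) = (c - 4)*(c + 1)*(c + 4)*(c + 2)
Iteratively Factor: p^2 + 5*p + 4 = (p + 1)*(p + 4)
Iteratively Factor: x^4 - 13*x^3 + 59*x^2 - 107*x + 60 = (x - 4)*(x^3 - 9*x^2 + 23*x - 15) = (x - 5)*(x - 4)*(x^2 - 4*x + 3) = (x - 5)*(x - 4)*(x - 3)*(x - 1)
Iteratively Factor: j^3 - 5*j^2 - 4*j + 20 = (j + 2)*(j^2 - 7*j + 10) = (j - 2)*(j + 2)*(j - 5)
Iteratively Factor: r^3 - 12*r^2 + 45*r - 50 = (r - 5)*(r^2 - 7*r + 10) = (r - 5)^2*(r - 2)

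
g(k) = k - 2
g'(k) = 1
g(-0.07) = -2.07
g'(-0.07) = 1.00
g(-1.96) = -3.96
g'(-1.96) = 1.00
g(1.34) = -0.66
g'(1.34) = 1.00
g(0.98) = -1.02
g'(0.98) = 1.00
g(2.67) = 0.67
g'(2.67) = 1.00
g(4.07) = 2.07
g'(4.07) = 1.00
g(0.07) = -1.93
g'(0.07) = 1.00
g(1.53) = -0.47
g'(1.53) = 1.00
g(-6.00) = -8.00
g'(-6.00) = 1.00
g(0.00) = -2.00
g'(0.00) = 1.00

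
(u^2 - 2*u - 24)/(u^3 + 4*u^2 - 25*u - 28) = (u^2 - 2*u - 24)/(u^3 + 4*u^2 - 25*u - 28)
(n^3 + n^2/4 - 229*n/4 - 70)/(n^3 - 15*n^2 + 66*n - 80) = (4*n^2 + 33*n + 35)/(4*(n^2 - 7*n + 10))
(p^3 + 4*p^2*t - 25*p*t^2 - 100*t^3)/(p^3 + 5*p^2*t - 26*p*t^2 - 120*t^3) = (p + 5*t)/(p + 6*t)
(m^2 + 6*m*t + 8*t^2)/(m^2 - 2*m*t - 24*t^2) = (-m - 2*t)/(-m + 6*t)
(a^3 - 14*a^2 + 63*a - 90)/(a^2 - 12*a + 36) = (a^2 - 8*a + 15)/(a - 6)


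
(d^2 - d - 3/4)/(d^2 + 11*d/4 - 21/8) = 2*(4*d^2 - 4*d - 3)/(8*d^2 + 22*d - 21)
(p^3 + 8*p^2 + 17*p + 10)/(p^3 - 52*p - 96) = (p^2 + 6*p + 5)/(p^2 - 2*p - 48)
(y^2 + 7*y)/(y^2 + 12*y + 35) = y/(y + 5)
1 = 1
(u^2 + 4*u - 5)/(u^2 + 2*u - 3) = (u + 5)/(u + 3)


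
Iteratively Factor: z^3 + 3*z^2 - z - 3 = (z - 1)*(z^2 + 4*z + 3) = (z - 1)*(z + 1)*(z + 3)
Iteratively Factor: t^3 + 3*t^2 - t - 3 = (t - 1)*(t^2 + 4*t + 3) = (t - 1)*(t + 1)*(t + 3)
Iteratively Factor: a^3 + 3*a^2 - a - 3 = (a - 1)*(a^2 + 4*a + 3) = (a - 1)*(a + 3)*(a + 1)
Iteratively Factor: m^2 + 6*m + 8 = (m + 2)*(m + 4)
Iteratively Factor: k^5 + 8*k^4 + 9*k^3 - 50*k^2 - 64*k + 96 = (k + 4)*(k^4 + 4*k^3 - 7*k^2 - 22*k + 24) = (k - 2)*(k + 4)*(k^3 + 6*k^2 + 5*k - 12) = (k - 2)*(k + 3)*(k + 4)*(k^2 + 3*k - 4) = (k - 2)*(k - 1)*(k + 3)*(k + 4)*(k + 4)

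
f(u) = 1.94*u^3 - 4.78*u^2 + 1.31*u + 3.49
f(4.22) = 69.69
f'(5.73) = 137.62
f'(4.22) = 64.61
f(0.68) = 2.78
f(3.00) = 16.78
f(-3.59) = -152.58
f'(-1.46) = 27.67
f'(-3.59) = 110.64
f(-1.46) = -14.65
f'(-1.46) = 27.67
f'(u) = 5.82*u^2 - 9.56*u + 1.31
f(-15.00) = -7639.16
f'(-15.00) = 1454.21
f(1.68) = 1.40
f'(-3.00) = 82.37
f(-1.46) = -14.65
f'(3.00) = 25.01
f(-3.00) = -95.84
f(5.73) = 219.03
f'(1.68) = 1.68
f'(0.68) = -2.50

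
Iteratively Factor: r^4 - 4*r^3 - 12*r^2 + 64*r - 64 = (r - 2)*(r^3 - 2*r^2 - 16*r + 32) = (r - 4)*(r - 2)*(r^2 + 2*r - 8) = (r - 4)*(r - 2)*(r + 4)*(r - 2)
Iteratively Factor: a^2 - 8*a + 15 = (a - 3)*(a - 5)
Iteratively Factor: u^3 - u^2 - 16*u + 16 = (u - 4)*(u^2 + 3*u - 4) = (u - 4)*(u - 1)*(u + 4)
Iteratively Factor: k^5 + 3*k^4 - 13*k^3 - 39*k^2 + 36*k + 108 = (k + 3)*(k^4 - 13*k^2 + 36) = (k + 2)*(k + 3)*(k^3 - 2*k^2 - 9*k + 18) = (k + 2)*(k + 3)^2*(k^2 - 5*k + 6) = (k - 3)*(k + 2)*(k + 3)^2*(k - 2)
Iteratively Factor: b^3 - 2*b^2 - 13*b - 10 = (b + 2)*(b^2 - 4*b - 5) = (b + 1)*(b + 2)*(b - 5)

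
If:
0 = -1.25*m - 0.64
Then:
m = -0.51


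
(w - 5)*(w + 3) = w^2 - 2*w - 15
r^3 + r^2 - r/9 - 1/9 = (r - 1/3)*(r + 1/3)*(r + 1)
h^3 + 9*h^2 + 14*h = h*(h + 2)*(h + 7)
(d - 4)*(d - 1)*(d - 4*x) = d^3 - 4*d^2*x - 5*d^2 + 20*d*x + 4*d - 16*x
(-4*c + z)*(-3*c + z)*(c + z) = 12*c^3 + 5*c^2*z - 6*c*z^2 + z^3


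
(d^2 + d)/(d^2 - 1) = d/(d - 1)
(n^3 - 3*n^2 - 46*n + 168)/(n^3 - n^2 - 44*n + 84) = (n - 4)/(n - 2)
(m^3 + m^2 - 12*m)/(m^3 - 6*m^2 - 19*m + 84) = m/(m - 7)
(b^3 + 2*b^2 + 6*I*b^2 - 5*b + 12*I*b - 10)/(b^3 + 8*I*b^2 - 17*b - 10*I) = (b + 2)/(b + 2*I)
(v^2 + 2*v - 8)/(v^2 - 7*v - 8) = (-v^2 - 2*v + 8)/(-v^2 + 7*v + 8)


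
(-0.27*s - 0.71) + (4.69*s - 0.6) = 4.42*s - 1.31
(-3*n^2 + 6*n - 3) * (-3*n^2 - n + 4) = 9*n^4 - 15*n^3 - 9*n^2 + 27*n - 12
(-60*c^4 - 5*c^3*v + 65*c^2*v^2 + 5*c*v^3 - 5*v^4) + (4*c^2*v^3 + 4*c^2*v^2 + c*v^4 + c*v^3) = -60*c^4 - 5*c^3*v + 4*c^2*v^3 + 69*c^2*v^2 + c*v^4 + 6*c*v^3 - 5*v^4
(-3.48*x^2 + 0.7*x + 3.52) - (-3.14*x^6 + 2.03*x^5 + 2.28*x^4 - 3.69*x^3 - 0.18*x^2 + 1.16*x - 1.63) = 3.14*x^6 - 2.03*x^5 - 2.28*x^4 + 3.69*x^3 - 3.3*x^2 - 0.46*x + 5.15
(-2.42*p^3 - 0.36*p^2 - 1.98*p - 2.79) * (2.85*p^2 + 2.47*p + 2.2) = -6.897*p^5 - 7.0034*p^4 - 11.8562*p^3 - 13.6341*p^2 - 11.2473*p - 6.138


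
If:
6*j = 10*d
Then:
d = 3*j/5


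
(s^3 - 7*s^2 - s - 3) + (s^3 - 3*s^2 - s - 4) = 2*s^3 - 10*s^2 - 2*s - 7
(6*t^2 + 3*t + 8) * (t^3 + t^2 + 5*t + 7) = 6*t^5 + 9*t^4 + 41*t^3 + 65*t^2 + 61*t + 56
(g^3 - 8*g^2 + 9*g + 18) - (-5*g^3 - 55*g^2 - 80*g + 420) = 6*g^3 + 47*g^2 + 89*g - 402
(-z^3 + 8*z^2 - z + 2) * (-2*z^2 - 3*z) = 2*z^5 - 13*z^4 - 22*z^3 - z^2 - 6*z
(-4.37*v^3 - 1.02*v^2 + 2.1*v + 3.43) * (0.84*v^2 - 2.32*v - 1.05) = -3.6708*v^5 + 9.2816*v^4 + 8.7189*v^3 - 0.9198*v^2 - 10.1626*v - 3.6015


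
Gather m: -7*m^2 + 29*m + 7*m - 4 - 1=-7*m^2 + 36*m - 5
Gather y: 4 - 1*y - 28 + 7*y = 6*y - 24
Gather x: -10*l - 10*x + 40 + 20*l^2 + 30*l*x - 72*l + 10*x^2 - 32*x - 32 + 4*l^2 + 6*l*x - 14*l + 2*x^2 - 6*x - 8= 24*l^2 - 96*l + 12*x^2 + x*(36*l - 48)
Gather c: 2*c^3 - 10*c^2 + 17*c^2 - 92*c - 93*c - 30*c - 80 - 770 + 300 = 2*c^3 + 7*c^2 - 215*c - 550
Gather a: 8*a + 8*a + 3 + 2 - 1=16*a + 4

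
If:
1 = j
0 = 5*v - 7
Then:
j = 1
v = 7/5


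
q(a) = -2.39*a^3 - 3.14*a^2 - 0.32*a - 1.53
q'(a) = -7.17*a^2 - 6.28*a - 0.32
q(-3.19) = 45.12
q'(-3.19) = -53.25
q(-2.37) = 13.41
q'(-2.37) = -25.71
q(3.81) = -180.51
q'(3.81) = -128.33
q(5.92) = -609.33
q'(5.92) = -288.78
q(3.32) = -124.66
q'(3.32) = -100.20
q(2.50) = -59.30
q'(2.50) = -60.83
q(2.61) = -66.25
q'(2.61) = -65.55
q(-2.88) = 30.44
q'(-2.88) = -41.70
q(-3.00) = 35.70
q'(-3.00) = -46.01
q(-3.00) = 35.70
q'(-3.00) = -46.01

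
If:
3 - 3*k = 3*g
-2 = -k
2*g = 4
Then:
No Solution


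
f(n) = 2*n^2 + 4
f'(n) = 4*n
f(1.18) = 6.78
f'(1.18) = 4.72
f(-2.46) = 16.10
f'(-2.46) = -9.84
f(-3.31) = 25.91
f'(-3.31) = -13.24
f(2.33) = 14.86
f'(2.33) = 9.32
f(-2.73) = 18.91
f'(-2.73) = -10.92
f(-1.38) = 7.81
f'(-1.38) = -5.52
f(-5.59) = 66.50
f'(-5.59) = -22.36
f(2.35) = 15.04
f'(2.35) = 9.40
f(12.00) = 292.00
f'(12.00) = 48.00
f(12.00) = 292.00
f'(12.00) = 48.00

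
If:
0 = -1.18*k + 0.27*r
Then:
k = 0.228813559322034*r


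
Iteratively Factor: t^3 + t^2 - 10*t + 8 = (t - 2)*(t^2 + 3*t - 4) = (t - 2)*(t + 4)*(t - 1)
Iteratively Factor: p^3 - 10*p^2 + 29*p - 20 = (p - 1)*(p^2 - 9*p + 20) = (p - 4)*(p - 1)*(p - 5)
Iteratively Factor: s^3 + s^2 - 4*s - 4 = (s + 2)*(s^2 - s - 2) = (s + 1)*(s + 2)*(s - 2)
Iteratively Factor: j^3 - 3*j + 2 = (j + 2)*(j^2 - 2*j + 1) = (j - 1)*(j + 2)*(j - 1)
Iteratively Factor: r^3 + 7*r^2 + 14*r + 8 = (r + 1)*(r^2 + 6*r + 8) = (r + 1)*(r + 4)*(r + 2)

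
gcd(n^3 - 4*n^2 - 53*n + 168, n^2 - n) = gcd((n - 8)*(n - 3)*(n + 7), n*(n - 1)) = 1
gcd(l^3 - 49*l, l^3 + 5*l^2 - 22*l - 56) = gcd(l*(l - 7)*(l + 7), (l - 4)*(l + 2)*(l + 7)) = l + 7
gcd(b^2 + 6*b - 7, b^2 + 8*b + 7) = b + 7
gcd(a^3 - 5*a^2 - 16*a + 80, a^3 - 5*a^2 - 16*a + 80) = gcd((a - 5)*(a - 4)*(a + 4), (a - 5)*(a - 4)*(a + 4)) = a^3 - 5*a^2 - 16*a + 80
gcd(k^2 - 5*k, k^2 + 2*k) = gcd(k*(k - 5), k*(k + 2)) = k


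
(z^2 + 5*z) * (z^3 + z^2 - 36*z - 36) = z^5 + 6*z^4 - 31*z^3 - 216*z^2 - 180*z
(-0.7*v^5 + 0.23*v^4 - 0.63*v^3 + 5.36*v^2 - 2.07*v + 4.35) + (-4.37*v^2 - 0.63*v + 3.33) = -0.7*v^5 + 0.23*v^4 - 0.63*v^3 + 0.99*v^2 - 2.7*v + 7.68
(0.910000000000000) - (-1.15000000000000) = 2.06000000000000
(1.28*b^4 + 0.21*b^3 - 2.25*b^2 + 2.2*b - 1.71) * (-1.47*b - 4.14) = -1.8816*b^5 - 5.6079*b^4 + 2.4381*b^3 + 6.081*b^2 - 6.5943*b + 7.0794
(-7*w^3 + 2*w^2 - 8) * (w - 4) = -7*w^4 + 30*w^3 - 8*w^2 - 8*w + 32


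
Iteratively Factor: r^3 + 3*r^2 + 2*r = (r)*(r^2 + 3*r + 2) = r*(r + 1)*(r + 2)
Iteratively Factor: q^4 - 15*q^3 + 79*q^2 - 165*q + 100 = (q - 1)*(q^3 - 14*q^2 + 65*q - 100) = (q - 5)*(q - 1)*(q^2 - 9*q + 20) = (q - 5)^2*(q - 1)*(q - 4)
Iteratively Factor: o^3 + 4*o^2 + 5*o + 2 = (o + 2)*(o^2 + 2*o + 1) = (o + 1)*(o + 2)*(o + 1)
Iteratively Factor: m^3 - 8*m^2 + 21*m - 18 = (m - 3)*(m^2 - 5*m + 6) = (m - 3)^2*(m - 2)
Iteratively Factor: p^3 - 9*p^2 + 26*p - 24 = (p - 4)*(p^2 - 5*p + 6) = (p - 4)*(p - 2)*(p - 3)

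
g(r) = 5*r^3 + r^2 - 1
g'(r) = 15*r^2 + 2*r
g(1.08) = 6.46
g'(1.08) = 19.66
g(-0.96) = -4.50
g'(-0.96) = 11.90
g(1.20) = 9.08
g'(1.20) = 24.00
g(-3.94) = -291.29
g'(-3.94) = 224.97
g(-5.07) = -626.91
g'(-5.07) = 375.43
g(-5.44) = -776.35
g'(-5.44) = 433.02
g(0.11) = -0.98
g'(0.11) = 0.40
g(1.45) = 16.35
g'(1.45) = 34.44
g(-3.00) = -127.00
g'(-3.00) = 129.00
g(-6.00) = -1045.00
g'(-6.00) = 528.00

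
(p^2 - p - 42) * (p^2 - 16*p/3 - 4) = p^4 - 19*p^3/3 - 122*p^2/3 + 228*p + 168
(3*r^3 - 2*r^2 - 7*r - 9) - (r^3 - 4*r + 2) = 2*r^3 - 2*r^2 - 3*r - 11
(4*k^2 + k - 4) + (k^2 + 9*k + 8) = 5*k^2 + 10*k + 4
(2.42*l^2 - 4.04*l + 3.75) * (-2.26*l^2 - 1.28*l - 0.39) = -5.4692*l^4 + 6.0328*l^3 - 4.2476*l^2 - 3.2244*l - 1.4625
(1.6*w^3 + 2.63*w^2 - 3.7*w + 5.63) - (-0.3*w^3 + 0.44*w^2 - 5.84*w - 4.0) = 1.9*w^3 + 2.19*w^2 + 2.14*w + 9.63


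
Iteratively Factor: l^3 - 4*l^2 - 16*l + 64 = (l - 4)*(l^2 - 16) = (l - 4)*(l + 4)*(l - 4)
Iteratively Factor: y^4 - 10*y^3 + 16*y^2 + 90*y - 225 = (y - 3)*(y^3 - 7*y^2 - 5*y + 75) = (y - 5)*(y - 3)*(y^2 - 2*y - 15) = (y - 5)*(y - 3)*(y + 3)*(y - 5)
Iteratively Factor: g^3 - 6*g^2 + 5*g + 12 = (g + 1)*(g^2 - 7*g + 12) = (g - 3)*(g + 1)*(g - 4)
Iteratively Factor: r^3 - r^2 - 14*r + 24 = (r - 2)*(r^2 + r - 12) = (r - 2)*(r + 4)*(r - 3)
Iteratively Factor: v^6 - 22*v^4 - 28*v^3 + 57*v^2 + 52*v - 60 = (v + 2)*(v^5 - 2*v^4 - 18*v^3 + 8*v^2 + 41*v - 30) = (v - 1)*(v + 2)*(v^4 - v^3 - 19*v^2 - 11*v + 30) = (v - 1)*(v + 2)^2*(v^3 - 3*v^2 - 13*v + 15) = (v - 1)*(v + 2)^2*(v + 3)*(v^2 - 6*v + 5) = (v - 5)*(v - 1)*(v + 2)^2*(v + 3)*(v - 1)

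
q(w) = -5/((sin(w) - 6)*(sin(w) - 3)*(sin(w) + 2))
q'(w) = 5*cos(w)/((sin(w) - 6)*(sin(w) - 3)*(sin(w) + 2)^2) + 5*cos(w)/((sin(w) - 6)*(sin(w) - 3)^2*(sin(w) + 2)) + 5*cos(w)/((sin(w) - 6)^2*(sin(w) - 3)*(sin(w) + 2)) = 5*(3*sin(w) - 14)*sin(w)*cos(w)/((sin(w) - 6)^2*(sin(w) - 3)^2*(sin(w) + 2)^2)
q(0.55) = -0.15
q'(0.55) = -0.02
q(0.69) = -0.15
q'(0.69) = -0.03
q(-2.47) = -0.15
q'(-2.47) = -0.04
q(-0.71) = -0.15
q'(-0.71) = 0.04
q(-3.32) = -0.14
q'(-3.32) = 0.01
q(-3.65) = -0.15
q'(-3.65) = 0.02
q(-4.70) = -0.17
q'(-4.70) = 0.00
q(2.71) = -0.14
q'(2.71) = 0.02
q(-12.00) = -0.15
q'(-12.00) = -0.02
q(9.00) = -0.14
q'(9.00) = 0.02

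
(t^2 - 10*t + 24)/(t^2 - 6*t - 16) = (-t^2 + 10*t - 24)/(-t^2 + 6*t + 16)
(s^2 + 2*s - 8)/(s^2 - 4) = (s + 4)/(s + 2)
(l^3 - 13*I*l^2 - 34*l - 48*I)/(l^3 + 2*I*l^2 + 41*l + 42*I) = (l - 8*I)/(l + 7*I)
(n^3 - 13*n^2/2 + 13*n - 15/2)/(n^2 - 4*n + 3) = n - 5/2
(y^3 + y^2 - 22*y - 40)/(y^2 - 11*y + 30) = (y^2 + 6*y + 8)/(y - 6)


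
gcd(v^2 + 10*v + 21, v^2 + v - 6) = v + 3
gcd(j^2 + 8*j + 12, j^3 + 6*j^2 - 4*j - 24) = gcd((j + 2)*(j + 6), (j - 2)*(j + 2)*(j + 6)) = j^2 + 8*j + 12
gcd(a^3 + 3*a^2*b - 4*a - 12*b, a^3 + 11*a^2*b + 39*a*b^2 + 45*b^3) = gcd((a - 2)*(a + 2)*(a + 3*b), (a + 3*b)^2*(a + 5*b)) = a + 3*b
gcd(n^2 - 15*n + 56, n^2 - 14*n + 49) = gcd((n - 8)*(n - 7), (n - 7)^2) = n - 7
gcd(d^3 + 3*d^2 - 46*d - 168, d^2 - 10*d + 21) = d - 7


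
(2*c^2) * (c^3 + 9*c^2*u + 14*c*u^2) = 2*c^5 + 18*c^4*u + 28*c^3*u^2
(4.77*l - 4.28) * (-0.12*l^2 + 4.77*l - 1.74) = -0.5724*l^3 + 23.2665*l^2 - 28.7154*l + 7.4472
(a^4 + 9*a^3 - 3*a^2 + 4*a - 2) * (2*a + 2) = 2*a^5 + 20*a^4 + 12*a^3 + 2*a^2 + 4*a - 4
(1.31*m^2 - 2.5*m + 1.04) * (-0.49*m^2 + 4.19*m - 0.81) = -0.6419*m^4 + 6.7139*m^3 - 12.0457*m^2 + 6.3826*m - 0.8424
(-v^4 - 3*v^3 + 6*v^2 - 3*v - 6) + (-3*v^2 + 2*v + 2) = -v^4 - 3*v^3 + 3*v^2 - v - 4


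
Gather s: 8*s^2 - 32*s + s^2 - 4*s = 9*s^2 - 36*s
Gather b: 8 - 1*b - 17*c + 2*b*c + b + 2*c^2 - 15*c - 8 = 2*b*c + 2*c^2 - 32*c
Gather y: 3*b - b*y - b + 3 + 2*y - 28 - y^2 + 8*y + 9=2*b - y^2 + y*(10 - b) - 16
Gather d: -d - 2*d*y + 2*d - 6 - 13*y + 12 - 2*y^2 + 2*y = d*(1 - 2*y) - 2*y^2 - 11*y + 6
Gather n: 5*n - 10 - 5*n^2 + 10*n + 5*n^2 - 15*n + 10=0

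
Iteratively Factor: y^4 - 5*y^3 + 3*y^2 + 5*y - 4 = (y - 1)*(y^3 - 4*y^2 - y + 4) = (y - 1)^2*(y^2 - 3*y - 4) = (y - 1)^2*(y + 1)*(y - 4)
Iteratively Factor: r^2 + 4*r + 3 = (r + 1)*(r + 3)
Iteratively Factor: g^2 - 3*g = (g - 3)*(g)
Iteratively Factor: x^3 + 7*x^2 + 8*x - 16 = (x - 1)*(x^2 + 8*x + 16) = (x - 1)*(x + 4)*(x + 4)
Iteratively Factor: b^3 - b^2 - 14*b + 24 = (b - 3)*(b^2 + 2*b - 8) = (b - 3)*(b - 2)*(b + 4)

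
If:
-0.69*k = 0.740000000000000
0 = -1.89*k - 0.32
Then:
No Solution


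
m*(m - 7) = m^2 - 7*m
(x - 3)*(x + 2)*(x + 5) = x^3 + 4*x^2 - 11*x - 30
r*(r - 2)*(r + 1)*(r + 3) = r^4 + 2*r^3 - 5*r^2 - 6*r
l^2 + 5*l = l*(l + 5)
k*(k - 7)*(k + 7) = k^3 - 49*k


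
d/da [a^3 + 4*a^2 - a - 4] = 3*a^2 + 8*a - 1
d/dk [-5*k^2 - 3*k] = -10*k - 3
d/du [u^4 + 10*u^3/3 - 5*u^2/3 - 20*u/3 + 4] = 4*u^3 + 10*u^2 - 10*u/3 - 20/3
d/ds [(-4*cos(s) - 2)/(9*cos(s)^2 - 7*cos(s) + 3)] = 2*(-18*cos(s)^2 - 18*cos(s) + 13)*sin(s)/(9*sin(s)^2 + 7*cos(s) - 12)^2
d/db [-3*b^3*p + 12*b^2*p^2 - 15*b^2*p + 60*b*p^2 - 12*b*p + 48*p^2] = 3*p*(-3*b^2 + 8*b*p - 10*b + 20*p - 4)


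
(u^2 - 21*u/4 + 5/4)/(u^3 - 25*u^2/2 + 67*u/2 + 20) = (4*u - 1)/(2*(2*u^2 - 15*u - 8))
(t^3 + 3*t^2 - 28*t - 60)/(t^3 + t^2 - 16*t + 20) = (t^3 + 3*t^2 - 28*t - 60)/(t^3 + t^2 - 16*t + 20)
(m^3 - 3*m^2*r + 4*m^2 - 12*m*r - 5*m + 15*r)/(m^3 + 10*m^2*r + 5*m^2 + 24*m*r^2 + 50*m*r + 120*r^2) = (m^2 - 3*m*r - m + 3*r)/(m^2 + 10*m*r + 24*r^2)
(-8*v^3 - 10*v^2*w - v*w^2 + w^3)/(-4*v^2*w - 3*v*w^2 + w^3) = (2*v + w)/w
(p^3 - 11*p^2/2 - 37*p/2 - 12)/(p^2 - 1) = (p^2 - 13*p/2 - 12)/(p - 1)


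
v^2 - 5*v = v*(v - 5)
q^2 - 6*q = q*(q - 6)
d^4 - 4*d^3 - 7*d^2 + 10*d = d*(d - 5)*(d - 1)*(d + 2)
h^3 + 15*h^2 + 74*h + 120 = (h + 4)*(h + 5)*(h + 6)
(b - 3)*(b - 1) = b^2 - 4*b + 3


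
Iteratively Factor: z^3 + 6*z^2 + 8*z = (z + 4)*(z^2 + 2*z) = z*(z + 4)*(z + 2)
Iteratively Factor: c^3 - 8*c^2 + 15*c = (c - 3)*(c^2 - 5*c) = c*(c - 3)*(c - 5)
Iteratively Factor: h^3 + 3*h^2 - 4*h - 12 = (h - 2)*(h^2 + 5*h + 6) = (h - 2)*(h + 2)*(h + 3)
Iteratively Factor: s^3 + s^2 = (s + 1)*(s^2) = s*(s + 1)*(s)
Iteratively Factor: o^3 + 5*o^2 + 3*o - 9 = (o + 3)*(o^2 + 2*o - 3) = (o - 1)*(o + 3)*(o + 3)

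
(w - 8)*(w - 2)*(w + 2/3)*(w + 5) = w^4 - 13*w^3/3 - 112*w^2/3 + 172*w/3 + 160/3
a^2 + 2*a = a*(a + 2)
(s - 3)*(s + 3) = s^2 - 9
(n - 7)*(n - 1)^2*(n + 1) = n^4 - 8*n^3 + 6*n^2 + 8*n - 7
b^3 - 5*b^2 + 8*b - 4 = (b - 2)^2*(b - 1)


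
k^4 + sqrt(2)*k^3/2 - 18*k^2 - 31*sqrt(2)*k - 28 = (k - 7*sqrt(2)/2)*(k + sqrt(2))^2*(k + 2*sqrt(2))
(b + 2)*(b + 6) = b^2 + 8*b + 12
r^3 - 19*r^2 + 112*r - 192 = (r - 8)^2*(r - 3)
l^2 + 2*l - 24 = (l - 4)*(l + 6)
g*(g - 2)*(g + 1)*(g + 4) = g^4 + 3*g^3 - 6*g^2 - 8*g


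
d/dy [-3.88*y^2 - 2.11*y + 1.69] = -7.76*y - 2.11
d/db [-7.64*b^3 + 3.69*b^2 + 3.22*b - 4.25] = -22.92*b^2 + 7.38*b + 3.22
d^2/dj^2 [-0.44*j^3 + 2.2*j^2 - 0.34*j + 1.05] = 4.4 - 2.64*j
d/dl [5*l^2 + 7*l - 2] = 10*l + 7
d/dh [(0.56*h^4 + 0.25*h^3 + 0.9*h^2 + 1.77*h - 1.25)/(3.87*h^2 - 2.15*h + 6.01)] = (4.3344*h^5 - 2.6445*h^4 + 12.3874*h^3 - 4.2774*h^2 + 20.493*h + 7.9502)/(14.9769*h^4 - 16.641*h^3 + 51.1399*h^2 - 25.843*h + 36.1201)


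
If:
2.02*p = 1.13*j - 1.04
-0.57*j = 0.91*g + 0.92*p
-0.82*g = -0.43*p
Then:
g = -0.11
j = 0.53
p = -0.22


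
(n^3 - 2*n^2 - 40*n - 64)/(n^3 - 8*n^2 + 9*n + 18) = (n^3 - 2*n^2 - 40*n - 64)/(n^3 - 8*n^2 + 9*n + 18)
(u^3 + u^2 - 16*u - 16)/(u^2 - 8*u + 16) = (u^2 + 5*u + 4)/(u - 4)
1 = 1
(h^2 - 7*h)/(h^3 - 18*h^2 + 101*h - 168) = h/(h^2 - 11*h + 24)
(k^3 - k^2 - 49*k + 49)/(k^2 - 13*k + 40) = (k^3 - k^2 - 49*k + 49)/(k^2 - 13*k + 40)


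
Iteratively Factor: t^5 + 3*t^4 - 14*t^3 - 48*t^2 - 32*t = (t)*(t^4 + 3*t^3 - 14*t^2 - 48*t - 32) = t*(t + 1)*(t^3 + 2*t^2 - 16*t - 32) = t*(t + 1)*(t + 2)*(t^2 - 16) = t*(t + 1)*(t + 2)*(t + 4)*(t - 4)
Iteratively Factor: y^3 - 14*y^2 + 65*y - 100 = (y - 4)*(y^2 - 10*y + 25) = (y - 5)*(y - 4)*(y - 5)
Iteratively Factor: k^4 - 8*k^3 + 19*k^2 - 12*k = (k)*(k^3 - 8*k^2 + 19*k - 12) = k*(k - 3)*(k^2 - 5*k + 4) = k*(k - 3)*(k - 1)*(k - 4)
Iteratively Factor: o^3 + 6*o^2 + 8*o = (o)*(o^2 + 6*o + 8) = o*(o + 4)*(o + 2)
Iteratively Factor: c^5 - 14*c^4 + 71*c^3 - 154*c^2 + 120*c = (c - 4)*(c^4 - 10*c^3 + 31*c^2 - 30*c) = (c - 4)*(c - 3)*(c^3 - 7*c^2 + 10*c) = (c - 5)*(c - 4)*(c - 3)*(c^2 - 2*c) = c*(c - 5)*(c - 4)*(c - 3)*(c - 2)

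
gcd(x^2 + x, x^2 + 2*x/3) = x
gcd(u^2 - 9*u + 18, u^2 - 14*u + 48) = u - 6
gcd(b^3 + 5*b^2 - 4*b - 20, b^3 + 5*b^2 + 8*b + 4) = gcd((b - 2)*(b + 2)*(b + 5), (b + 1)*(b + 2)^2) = b + 2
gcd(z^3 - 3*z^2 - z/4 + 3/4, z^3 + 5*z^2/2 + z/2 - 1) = z - 1/2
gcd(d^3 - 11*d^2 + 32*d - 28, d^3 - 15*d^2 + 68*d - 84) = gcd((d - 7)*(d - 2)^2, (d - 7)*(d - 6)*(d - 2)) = d^2 - 9*d + 14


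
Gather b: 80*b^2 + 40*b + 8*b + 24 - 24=80*b^2 + 48*b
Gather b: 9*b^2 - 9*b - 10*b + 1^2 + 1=9*b^2 - 19*b + 2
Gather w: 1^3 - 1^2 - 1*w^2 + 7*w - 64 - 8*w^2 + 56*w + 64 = -9*w^2 + 63*w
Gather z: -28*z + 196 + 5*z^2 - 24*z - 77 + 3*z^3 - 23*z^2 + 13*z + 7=3*z^3 - 18*z^2 - 39*z + 126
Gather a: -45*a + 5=5 - 45*a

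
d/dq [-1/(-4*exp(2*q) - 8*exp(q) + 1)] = -8*(exp(q) + 1)*exp(q)/(4*exp(2*q) + 8*exp(q) - 1)^2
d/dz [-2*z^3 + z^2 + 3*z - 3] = -6*z^2 + 2*z + 3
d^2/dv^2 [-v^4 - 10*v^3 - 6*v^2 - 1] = -12*v^2 - 60*v - 12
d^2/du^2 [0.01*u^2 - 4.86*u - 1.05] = 0.0200000000000000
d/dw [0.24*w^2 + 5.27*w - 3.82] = 0.48*w + 5.27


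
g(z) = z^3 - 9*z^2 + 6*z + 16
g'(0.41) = -0.88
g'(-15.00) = 951.00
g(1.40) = 9.50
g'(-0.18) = 9.34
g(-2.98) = -108.27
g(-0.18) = 14.62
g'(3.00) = -21.00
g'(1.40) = -13.32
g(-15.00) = -5474.00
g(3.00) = -20.00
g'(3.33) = -20.67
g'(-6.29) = 237.91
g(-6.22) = -610.16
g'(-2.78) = 79.23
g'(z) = 3*z^2 - 18*z + 6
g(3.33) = -26.89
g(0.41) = 17.02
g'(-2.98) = 86.28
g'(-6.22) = 234.03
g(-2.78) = -91.72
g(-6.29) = -626.68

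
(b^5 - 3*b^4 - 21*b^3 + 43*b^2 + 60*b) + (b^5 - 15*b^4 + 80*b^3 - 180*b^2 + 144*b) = 2*b^5 - 18*b^4 + 59*b^3 - 137*b^2 + 204*b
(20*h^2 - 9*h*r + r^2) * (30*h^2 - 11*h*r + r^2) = 600*h^4 - 490*h^3*r + 149*h^2*r^2 - 20*h*r^3 + r^4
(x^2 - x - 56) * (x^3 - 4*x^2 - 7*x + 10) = x^5 - 5*x^4 - 59*x^3 + 241*x^2 + 382*x - 560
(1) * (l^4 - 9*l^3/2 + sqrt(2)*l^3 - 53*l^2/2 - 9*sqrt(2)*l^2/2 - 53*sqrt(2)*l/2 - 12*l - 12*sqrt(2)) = l^4 - 9*l^3/2 + sqrt(2)*l^3 - 53*l^2/2 - 9*sqrt(2)*l^2/2 - 53*sqrt(2)*l/2 - 12*l - 12*sqrt(2)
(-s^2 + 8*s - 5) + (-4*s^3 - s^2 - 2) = -4*s^3 - 2*s^2 + 8*s - 7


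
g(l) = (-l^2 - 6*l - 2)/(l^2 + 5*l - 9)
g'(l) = (-2*l - 6)/(l^2 + 5*l - 9) + (-2*l - 5)*(-l^2 - 6*l - 2)/(l^2 + 5*l - 9)^2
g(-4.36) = -0.44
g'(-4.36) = -0.09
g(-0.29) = 0.03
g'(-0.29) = 0.54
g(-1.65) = -0.36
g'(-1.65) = 0.14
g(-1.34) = -0.31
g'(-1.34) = 0.19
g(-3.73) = -0.47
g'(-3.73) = -0.02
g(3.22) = -1.81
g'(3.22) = 0.48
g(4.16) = -1.52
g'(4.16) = 0.20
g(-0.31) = 0.02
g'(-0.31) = 0.52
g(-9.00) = -1.07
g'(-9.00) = -0.07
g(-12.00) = -0.99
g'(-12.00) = -0.00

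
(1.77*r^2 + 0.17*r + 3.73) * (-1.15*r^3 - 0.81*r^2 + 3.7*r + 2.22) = -2.0355*r^5 - 1.6292*r^4 + 2.1218*r^3 + 1.5371*r^2 + 14.1784*r + 8.2806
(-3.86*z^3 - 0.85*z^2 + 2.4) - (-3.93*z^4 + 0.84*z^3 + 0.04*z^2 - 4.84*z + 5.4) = 3.93*z^4 - 4.7*z^3 - 0.89*z^2 + 4.84*z - 3.0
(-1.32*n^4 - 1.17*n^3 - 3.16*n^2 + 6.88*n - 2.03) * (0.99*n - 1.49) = -1.3068*n^5 + 0.8085*n^4 - 1.3851*n^3 + 11.5196*n^2 - 12.2609*n + 3.0247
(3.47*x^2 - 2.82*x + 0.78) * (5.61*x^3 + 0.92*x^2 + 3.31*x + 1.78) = 19.4667*x^5 - 12.6278*x^4 + 13.2671*x^3 - 2.44*x^2 - 2.4378*x + 1.3884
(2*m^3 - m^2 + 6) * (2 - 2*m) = -4*m^4 + 6*m^3 - 2*m^2 - 12*m + 12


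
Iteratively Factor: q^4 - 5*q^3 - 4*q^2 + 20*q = (q + 2)*(q^3 - 7*q^2 + 10*q) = (q - 5)*(q + 2)*(q^2 - 2*q) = (q - 5)*(q - 2)*(q + 2)*(q)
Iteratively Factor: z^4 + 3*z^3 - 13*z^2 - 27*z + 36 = (z - 1)*(z^3 + 4*z^2 - 9*z - 36) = (z - 1)*(z + 4)*(z^2 - 9) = (z - 3)*(z - 1)*(z + 4)*(z + 3)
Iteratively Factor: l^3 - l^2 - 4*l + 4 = (l + 2)*(l^2 - 3*l + 2) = (l - 1)*(l + 2)*(l - 2)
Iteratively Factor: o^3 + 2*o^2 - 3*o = (o)*(o^2 + 2*o - 3) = o*(o - 1)*(o + 3)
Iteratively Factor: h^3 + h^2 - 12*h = (h - 3)*(h^2 + 4*h) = h*(h - 3)*(h + 4)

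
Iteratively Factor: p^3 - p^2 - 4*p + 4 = (p + 2)*(p^2 - 3*p + 2) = (p - 2)*(p + 2)*(p - 1)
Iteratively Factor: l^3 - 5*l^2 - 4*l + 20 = (l + 2)*(l^2 - 7*l + 10) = (l - 5)*(l + 2)*(l - 2)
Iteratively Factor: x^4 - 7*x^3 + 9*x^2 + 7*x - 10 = (x - 2)*(x^3 - 5*x^2 - x + 5) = (x - 2)*(x - 1)*(x^2 - 4*x - 5) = (x - 2)*(x - 1)*(x + 1)*(x - 5)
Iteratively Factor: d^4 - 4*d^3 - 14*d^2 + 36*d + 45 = (d - 5)*(d^3 + d^2 - 9*d - 9) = (d - 5)*(d + 3)*(d^2 - 2*d - 3) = (d - 5)*(d - 3)*(d + 3)*(d + 1)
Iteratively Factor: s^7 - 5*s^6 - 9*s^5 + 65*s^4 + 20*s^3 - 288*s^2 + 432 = (s - 2)*(s^6 - 3*s^5 - 15*s^4 + 35*s^3 + 90*s^2 - 108*s - 216) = (s - 3)*(s - 2)*(s^5 - 15*s^3 - 10*s^2 + 60*s + 72) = (s - 3)*(s - 2)*(s + 2)*(s^4 - 2*s^3 - 11*s^2 + 12*s + 36) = (s - 3)*(s - 2)*(s + 2)^2*(s^3 - 4*s^2 - 3*s + 18) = (s - 3)^2*(s - 2)*(s + 2)^2*(s^2 - s - 6) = (s - 3)^3*(s - 2)*(s + 2)^2*(s + 2)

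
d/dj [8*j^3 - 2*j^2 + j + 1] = 24*j^2 - 4*j + 1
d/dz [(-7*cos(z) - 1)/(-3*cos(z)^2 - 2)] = (21*cos(z)^2 + 6*cos(z) - 14)*sin(z)/(3*sin(z)^2 - 5)^2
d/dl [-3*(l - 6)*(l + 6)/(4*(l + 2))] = 3*(-2*l*(l + 2) + (l - 6)*(l + 6))/(4*(l + 2)^2)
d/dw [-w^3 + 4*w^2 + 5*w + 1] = -3*w^2 + 8*w + 5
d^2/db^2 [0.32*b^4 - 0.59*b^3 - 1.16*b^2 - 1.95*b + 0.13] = 3.84*b^2 - 3.54*b - 2.32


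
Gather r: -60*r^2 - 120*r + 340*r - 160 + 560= -60*r^2 + 220*r + 400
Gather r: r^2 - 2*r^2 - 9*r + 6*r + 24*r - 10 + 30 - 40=-r^2 + 21*r - 20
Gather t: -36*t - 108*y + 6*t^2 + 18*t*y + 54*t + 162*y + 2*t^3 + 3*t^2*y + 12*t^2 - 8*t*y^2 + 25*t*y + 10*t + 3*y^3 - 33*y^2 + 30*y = 2*t^3 + t^2*(3*y + 18) + t*(-8*y^2 + 43*y + 28) + 3*y^3 - 33*y^2 + 84*y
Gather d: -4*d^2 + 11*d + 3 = -4*d^2 + 11*d + 3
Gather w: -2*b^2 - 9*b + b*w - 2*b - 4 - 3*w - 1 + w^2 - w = -2*b^2 - 11*b + w^2 + w*(b - 4) - 5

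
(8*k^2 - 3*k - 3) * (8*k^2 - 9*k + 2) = 64*k^4 - 96*k^3 + 19*k^2 + 21*k - 6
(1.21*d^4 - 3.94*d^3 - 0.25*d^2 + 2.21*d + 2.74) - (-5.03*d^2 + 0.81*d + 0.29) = 1.21*d^4 - 3.94*d^3 + 4.78*d^2 + 1.4*d + 2.45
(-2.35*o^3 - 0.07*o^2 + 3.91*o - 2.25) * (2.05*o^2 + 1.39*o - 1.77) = -4.8175*o^5 - 3.41*o^4 + 12.0777*o^3 + 0.9463*o^2 - 10.0482*o + 3.9825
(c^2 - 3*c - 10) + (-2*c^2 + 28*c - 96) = -c^2 + 25*c - 106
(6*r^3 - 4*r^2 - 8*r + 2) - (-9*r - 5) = 6*r^3 - 4*r^2 + r + 7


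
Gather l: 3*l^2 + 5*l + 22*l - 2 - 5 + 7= 3*l^2 + 27*l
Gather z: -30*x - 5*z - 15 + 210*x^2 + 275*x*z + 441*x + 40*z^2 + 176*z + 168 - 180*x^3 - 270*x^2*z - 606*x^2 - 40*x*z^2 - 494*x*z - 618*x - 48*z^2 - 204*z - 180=-180*x^3 - 396*x^2 - 207*x + z^2*(-40*x - 8) + z*(-270*x^2 - 219*x - 33) - 27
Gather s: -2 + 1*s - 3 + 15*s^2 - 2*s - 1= 15*s^2 - s - 6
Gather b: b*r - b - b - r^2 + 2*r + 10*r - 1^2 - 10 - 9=b*(r - 2) - r^2 + 12*r - 20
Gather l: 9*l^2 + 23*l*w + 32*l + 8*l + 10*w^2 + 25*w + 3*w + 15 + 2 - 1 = 9*l^2 + l*(23*w + 40) + 10*w^2 + 28*w + 16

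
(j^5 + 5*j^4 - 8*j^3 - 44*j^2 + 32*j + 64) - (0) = j^5 + 5*j^4 - 8*j^3 - 44*j^2 + 32*j + 64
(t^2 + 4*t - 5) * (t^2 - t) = t^4 + 3*t^3 - 9*t^2 + 5*t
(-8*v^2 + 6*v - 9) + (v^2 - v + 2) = -7*v^2 + 5*v - 7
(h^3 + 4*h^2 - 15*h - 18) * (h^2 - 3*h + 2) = h^5 + h^4 - 25*h^3 + 35*h^2 + 24*h - 36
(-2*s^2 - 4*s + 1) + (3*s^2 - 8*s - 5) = s^2 - 12*s - 4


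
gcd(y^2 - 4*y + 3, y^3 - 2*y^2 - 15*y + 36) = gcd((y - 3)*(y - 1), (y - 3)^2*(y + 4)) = y - 3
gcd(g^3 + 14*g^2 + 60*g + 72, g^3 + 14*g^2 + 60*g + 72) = g^3 + 14*g^2 + 60*g + 72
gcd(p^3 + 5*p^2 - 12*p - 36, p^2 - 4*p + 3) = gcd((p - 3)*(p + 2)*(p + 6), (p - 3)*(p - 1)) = p - 3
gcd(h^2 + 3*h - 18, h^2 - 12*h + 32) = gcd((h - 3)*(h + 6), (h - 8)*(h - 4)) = 1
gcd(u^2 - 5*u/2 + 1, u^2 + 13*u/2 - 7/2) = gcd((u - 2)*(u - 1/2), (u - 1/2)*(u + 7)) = u - 1/2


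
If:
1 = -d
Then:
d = -1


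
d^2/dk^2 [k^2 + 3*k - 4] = 2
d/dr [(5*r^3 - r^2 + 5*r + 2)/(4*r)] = (10*r^3 - r^2 - 2)/(4*r^2)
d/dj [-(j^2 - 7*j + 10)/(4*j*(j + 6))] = (-13*j^2 + 20*j + 60)/(4*j^2*(j^2 + 12*j + 36))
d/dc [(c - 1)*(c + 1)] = 2*c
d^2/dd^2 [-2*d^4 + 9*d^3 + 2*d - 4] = 6*d*(9 - 4*d)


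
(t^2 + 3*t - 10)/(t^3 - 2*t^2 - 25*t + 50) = 1/(t - 5)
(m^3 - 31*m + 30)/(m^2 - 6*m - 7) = (-m^3 + 31*m - 30)/(-m^2 + 6*m + 7)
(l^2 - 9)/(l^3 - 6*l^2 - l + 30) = (l + 3)/(l^2 - 3*l - 10)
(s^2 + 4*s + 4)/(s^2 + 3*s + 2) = (s + 2)/(s + 1)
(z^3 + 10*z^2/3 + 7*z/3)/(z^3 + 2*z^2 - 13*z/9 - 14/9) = 3*z*(z + 1)/(3*z^2 - z - 2)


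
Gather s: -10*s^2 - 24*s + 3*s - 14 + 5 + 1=-10*s^2 - 21*s - 8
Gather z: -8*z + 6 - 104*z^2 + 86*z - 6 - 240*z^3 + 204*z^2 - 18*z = -240*z^3 + 100*z^2 + 60*z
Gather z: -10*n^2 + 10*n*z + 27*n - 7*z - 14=-10*n^2 + 27*n + z*(10*n - 7) - 14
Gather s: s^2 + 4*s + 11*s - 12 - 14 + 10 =s^2 + 15*s - 16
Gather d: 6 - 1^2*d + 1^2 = 7 - d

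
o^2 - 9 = (o - 3)*(o + 3)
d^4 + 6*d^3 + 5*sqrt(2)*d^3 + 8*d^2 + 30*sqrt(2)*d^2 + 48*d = d*(d + 6)*(d + sqrt(2))*(d + 4*sqrt(2))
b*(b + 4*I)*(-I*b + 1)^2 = -b^4 - 6*I*b^3 + 9*b^2 + 4*I*b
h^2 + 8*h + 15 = (h + 3)*(h + 5)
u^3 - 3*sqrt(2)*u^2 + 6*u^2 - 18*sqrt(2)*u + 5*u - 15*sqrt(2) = (u + 1)*(u + 5)*(u - 3*sqrt(2))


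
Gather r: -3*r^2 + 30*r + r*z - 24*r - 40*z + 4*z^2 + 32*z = -3*r^2 + r*(z + 6) + 4*z^2 - 8*z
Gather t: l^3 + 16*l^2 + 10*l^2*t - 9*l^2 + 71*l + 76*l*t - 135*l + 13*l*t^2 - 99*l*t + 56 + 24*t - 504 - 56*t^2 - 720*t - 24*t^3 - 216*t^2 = l^3 + 7*l^2 - 64*l - 24*t^3 + t^2*(13*l - 272) + t*(10*l^2 - 23*l - 696) - 448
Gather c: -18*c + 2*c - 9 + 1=-16*c - 8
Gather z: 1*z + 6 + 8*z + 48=9*z + 54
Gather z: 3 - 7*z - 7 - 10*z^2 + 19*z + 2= -10*z^2 + 12*z - 2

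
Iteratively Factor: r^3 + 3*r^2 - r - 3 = (r - 1)*(r^2 + 4*r + 3) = (r - 1)*(r + 3)*(r + 1)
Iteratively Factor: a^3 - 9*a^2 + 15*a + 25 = (a - 5)*(a^2 - 4*a - 5) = (a - 5)*(a + 1)*(a - 5)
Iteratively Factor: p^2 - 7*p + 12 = (p - 3)*(p - 4)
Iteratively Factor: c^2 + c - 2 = (c - 1)*(c + 2)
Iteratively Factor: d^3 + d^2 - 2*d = (d)*(d^2 + d - 2) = d*(d - 1)*(d + 2)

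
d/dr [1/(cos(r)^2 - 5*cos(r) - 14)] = (2*cos(r) - 5)*sin(r)/(sin(r)^2 + 5*cos(r) + 13)^2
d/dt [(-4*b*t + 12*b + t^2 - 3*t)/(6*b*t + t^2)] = (-72*b^2 + 10*b*t^2 - 24*b*t + 3*t^2)/(t^2*(36*b^2 + 12*b*t + t^2))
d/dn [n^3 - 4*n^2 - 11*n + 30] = 3*n^2 - 8*n - 11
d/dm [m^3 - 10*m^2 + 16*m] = 3*m^2 - 20*m + 16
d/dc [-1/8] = 0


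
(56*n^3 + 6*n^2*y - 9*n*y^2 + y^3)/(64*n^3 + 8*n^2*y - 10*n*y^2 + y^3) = (-7*n + y)/(-8*n + y)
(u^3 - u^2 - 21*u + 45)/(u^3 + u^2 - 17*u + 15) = (u - 3)/(u - 1)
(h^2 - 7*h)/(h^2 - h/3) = 3*(h - 7)/(3*h - 1)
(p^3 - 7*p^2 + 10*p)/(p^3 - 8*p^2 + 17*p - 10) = p/(p - 1)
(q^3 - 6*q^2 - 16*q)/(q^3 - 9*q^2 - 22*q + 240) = q*(q + 2)/(q^2 - q - 30)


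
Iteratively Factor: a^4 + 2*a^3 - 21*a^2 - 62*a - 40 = (a + 1)*(a^3 + a^2 - 22*a - 40) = (a + 1)*(a + 4)*(a^2 - 3*a - 10) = (a - 5)*(a + 1)*(a + 4)*(a + 2)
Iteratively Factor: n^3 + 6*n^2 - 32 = (n - 2)*(n^2 + 8*n + 16) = (n - 2)*(n + 4)*(n + 4)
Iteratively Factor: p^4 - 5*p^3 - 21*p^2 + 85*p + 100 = (p + 1)*(p^3 - 6*p^2 - 15*p + 100) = (p - 5)*(p + 1)*(p^2 - p - 20) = (p - 5)^2*(p + 1)*(p + 4)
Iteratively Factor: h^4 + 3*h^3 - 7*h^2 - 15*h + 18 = (h - 1)*(h^3 + 4*h^2 - 3*h - 18) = (h - 1)*(h + 3)*(h^2 + h - 6) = (h - 2)*(h - 1)*(h + 3)*(h + 3)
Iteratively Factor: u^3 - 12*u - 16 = (u + 2)*(u^2 - 2*u - 8) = (u + 2)^2*(u - 4)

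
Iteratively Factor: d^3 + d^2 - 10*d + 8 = (d + 4)*(d^2 - 3*d + 2) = (d - 1)*(d + 4)*(d - 2)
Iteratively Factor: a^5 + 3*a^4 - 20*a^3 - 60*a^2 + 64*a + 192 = (a - 4)*(a^4 + 7*a^3 + 8*a^2 - 28*a - 48) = (a - 4)*(a + 3)*(a^3 + 4*a^2 - 4*a - 16) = (a - 4)*(a + 2)*(a + 3)*(a^2 + 2*a - 8) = (a - 4)*(a + 2)*(a + 3)*(a + 4)*(a - 2)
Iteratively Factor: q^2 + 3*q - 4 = (q + 4)*(q - 1)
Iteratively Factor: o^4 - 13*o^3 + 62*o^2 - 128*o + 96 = (o - 4)*(o^3 - 9*o^2 + 26*o - 24) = (o - 4)*(o - 3)*(o^2 - 6*o + 8) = (o - 4)*(o - 3)*(o - 2)*(o - 4)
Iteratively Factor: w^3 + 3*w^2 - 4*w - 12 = (w - 2)*(w^2 + 5*w + 6) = (w - 2)*(w + 2)*(w + 3)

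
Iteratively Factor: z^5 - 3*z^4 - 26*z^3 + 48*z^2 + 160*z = (z + 4)*(z^4 - 7*z^3 + 2*z^2 + 40*z) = (z - 5)*(z + 4)*(z^3 - 2*z^2 - 8*z) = (z - 5)*(z + 2)*(z + 4)*(z^2 - 4*z) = z*(z - 5)*(z + 2)*(z + 4)*(z - 4)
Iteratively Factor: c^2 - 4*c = (c - 4)*(c)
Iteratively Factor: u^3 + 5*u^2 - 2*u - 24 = (u + 4)*(u^2 + u - 6) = (u + 3)*(u + 4)*(u - 2)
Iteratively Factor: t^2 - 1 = (t - 1)*(t + 1)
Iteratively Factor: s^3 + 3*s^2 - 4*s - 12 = (s - 2)*(s^2 + 5*s + 6) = (s - 2)*(s + 2)*(s + 3)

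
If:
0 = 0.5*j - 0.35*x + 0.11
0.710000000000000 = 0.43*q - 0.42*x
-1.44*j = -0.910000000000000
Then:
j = 0.63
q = 2.84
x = 1.22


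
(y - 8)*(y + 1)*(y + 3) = y^3 - 4*y^2 - 29*y - 24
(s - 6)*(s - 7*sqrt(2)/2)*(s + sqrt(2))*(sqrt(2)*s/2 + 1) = sqrt(2)*s^4/2 - 3*sqrt(2)*s^3 - 3*s^3/2 - 6*sqrt(2)*s^2 + 9*s^2 - 7*s + 36*sqrt(2)*s + 42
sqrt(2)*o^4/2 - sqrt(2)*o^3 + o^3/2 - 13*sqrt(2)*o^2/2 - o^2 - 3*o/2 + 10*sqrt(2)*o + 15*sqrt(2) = (o - 3)*(o - 2*sqrt(2))*(o + 5*sqrt(2)/2)*(sqrt(2)*o/2 + sqrt(2)/2)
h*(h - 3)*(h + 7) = h^3 + 4*h^2 - 21*h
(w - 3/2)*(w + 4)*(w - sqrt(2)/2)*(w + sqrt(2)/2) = w^4 + 5*w^3/2 - 13*w^2/2 - 5*w/4 + 3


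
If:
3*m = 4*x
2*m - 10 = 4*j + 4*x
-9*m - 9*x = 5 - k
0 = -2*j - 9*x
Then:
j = -27/10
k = 88/5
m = 4/5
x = 3/5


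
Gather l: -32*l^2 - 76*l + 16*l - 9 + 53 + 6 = -32*l^2 - 60*l + 50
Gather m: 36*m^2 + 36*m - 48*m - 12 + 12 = 36*m^2 - 12*m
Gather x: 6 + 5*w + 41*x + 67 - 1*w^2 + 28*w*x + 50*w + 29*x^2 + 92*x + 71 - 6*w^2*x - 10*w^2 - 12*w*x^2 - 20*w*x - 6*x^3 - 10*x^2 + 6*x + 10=-11*w^2 + 55*w - 6*x^3 + x^2*(19 - 12*w) + x*(-6*w^2 + 8*w + 139) + 154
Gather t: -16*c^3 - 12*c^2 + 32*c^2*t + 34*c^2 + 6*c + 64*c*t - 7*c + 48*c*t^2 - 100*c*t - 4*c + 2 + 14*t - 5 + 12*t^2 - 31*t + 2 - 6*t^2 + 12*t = -16*c^3 + 22*c^2 - 5*c + t^2*(48*c + 6) + t*(32*c^2 - 36*c - 5) - 1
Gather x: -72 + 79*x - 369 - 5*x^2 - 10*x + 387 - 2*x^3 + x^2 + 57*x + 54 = -2*x^3 - 4*x^2 + 126*x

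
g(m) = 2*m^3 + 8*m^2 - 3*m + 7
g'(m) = 6*m^2 + 16*m - 3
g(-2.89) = 34.21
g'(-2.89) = 0.87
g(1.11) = 16.26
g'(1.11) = 22.15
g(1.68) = 34.02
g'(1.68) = 40.81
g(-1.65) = 24.75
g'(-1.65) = -13.06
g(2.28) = 65.45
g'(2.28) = 64.67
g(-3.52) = 29.45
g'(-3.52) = 15.02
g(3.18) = 142.67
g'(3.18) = 108.55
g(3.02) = 125.99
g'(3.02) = 100.04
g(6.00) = 709.00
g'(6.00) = 309.00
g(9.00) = 2086.00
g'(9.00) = 627.00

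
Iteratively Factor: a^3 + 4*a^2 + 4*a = (a + 2)*(a^2 + 2*a) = (a + 2)^2*(a)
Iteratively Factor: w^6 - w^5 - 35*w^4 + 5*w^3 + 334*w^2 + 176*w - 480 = (w - 4)*(w^5 + 3*w^4 - 23*w^3 - 87*w^2 - 14*w + 120) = (w - 4)*(w + 2)*(w^4 + w^3 - 25*w^2 - 37*w + 60) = (w - 4)*(w + 2)*(w + 4)*(w^3 - 3*w^2 - 13*w + 15) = (w - 4)*(w - 1)*(w + 2)*(w + 4)*(w^2 - 2*w - 15) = (w - 5)*(w - 4)*(w - 1)*(w + 2)*(w + 4)*(w + 3)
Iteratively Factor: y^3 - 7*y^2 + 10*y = (y)*(y^2 - 7*y + 10) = y*(y - 5)*(y - 2)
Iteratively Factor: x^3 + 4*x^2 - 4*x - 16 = (x + 4)*(x^2 - 4) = (x + 2)*(x + 4)*(x - 2)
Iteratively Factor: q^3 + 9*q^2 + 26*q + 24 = (q + 4)*(q^2 + 5*q + 6) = (q + 2)*(q + 4)*(q + 3)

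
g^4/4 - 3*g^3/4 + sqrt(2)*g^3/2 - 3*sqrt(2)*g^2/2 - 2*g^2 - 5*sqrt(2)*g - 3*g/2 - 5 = (g/2 + 1)*(g/2 + sqrt(2)/2)*(g - 5)*(g + sqrt(2))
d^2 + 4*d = d*(d + 4)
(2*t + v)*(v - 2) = 2*t*v - 4*t + v^2 - 2*v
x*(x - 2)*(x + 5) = x^3 + 3*x^2 - 10*x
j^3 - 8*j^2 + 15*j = j*(j - 5)*(j - 3)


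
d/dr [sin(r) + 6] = cos(r)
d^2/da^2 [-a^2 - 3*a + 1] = -2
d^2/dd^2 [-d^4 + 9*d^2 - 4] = 18 - 12*d^2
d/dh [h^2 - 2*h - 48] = 2*h - 2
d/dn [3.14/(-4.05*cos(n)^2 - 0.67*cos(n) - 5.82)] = -(25.434*cos(n) + 2.1038)*sin(n)/(4.05*cos(n)^2 + 0.67*cos(n) + 5.82)^2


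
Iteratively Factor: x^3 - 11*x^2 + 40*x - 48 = (x - 4)*(x^2 - 7*x + 12) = (x - 4)^2*(x - 3)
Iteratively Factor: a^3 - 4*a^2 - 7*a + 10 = (a + 2)*(a^2 - 6*a + 5) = (a - 5)*(a + 2)*(a - 1)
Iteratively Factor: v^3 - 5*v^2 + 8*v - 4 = (v - 1)*(v^2 - 4*v + 4) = (v - 2)*(v - 1)*(v - 2)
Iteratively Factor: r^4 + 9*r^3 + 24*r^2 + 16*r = (r + 4)*(r^3 + 5*r^2 + 4*r) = (r + 4)^2*(r^2 + r) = r*(r + 4)^2*(r + 1)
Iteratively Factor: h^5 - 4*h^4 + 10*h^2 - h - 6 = (h + 1)*(h^4 - 5*h^3 + 5*h^2 + 5*h - 6) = (h - 2)*(h + 1)*(h^3 - 3*h^2 - h + 3) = (h - 3)*(h - 2)*(h + 1)*(h^2 - 1) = (h - 3)*(h - 2)*(h - 1)*(h + 1)*(h + 1)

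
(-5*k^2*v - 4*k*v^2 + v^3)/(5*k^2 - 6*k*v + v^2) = v*(k + v)/(-k + v)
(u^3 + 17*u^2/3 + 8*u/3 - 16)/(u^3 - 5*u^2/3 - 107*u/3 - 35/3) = (-3*u^3 - 17*u^2 - 8*u + 48)/(-3*u^3 + 5*u^2 + 107*u + 35)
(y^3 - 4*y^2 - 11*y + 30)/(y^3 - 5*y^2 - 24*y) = (y^2 - 7*y + 10)/(y*(y - 8))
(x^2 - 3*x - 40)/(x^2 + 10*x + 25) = (x - 8)/(x + 5)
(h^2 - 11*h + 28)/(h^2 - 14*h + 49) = (h - 4)/(h - 7)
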